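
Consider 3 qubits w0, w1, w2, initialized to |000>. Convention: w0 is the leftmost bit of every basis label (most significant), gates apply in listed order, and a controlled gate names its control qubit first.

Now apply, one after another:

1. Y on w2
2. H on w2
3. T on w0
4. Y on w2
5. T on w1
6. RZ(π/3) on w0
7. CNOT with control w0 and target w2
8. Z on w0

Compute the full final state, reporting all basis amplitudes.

The resulting statevector has amplitude sqrt(2)*exp(5*I*pi/6)/2 on |000>, sqrt(2)*exp(5*I*pi/6)/2 on |001>, and 0 on every other basis state.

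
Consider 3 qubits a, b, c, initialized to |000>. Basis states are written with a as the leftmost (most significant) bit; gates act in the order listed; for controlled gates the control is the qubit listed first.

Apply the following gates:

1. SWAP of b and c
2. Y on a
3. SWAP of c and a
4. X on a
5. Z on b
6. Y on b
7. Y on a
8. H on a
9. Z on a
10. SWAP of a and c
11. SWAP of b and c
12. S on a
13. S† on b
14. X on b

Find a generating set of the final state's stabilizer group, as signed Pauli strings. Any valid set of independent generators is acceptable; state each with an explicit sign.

The final state is stabilized by the group generated by -IYI, -ZII, -IIZ; other independent generating sets are equally valid.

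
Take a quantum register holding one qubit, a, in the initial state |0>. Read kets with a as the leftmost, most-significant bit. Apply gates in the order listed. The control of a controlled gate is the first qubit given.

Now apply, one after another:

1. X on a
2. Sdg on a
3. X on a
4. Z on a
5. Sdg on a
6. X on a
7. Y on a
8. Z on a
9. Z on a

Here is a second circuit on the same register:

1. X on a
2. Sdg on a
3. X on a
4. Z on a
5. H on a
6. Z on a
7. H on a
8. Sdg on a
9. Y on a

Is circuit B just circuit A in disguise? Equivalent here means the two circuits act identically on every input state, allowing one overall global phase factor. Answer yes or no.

No, they are not equivalent — no single phase factor reconciles the two unitaries.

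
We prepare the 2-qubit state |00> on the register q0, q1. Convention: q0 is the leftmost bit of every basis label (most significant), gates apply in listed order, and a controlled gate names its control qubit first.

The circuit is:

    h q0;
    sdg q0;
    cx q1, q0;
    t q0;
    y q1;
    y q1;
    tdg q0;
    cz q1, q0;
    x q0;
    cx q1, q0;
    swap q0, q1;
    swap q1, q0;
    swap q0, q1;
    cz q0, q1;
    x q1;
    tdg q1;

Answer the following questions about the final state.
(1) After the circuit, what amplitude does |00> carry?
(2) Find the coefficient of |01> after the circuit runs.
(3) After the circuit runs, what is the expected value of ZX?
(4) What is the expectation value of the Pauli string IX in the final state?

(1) The amplitude on |00> is sqrt(2)/2.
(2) |01> carries amplitude -sqrt(2)*exp(I*pi/4)/2 in the final state.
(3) In the final state, ZX has expectation -sqrt(2)/2.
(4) The expectation value of IX is -sqrt(2)/2.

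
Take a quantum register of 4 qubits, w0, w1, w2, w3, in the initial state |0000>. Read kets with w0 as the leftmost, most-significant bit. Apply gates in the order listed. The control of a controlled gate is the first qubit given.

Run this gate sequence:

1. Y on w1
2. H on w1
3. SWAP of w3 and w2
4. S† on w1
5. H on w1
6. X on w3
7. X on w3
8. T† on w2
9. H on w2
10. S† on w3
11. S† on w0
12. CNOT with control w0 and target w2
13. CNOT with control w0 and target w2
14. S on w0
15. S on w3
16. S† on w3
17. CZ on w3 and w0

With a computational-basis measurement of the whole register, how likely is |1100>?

The probability of measuring |1100> is 0. Key observation: steps 10-15 multiply out to the identity, so the circuit reduces to the remaining gates.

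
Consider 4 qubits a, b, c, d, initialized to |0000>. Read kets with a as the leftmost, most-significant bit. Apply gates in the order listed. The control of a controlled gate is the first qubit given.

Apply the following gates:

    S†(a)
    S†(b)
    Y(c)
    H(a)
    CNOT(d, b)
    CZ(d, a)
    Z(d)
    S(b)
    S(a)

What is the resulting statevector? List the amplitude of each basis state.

The final amplitudes are sqrt(2)*I/2 on |0010>, -sqrt(2)/2 on |1010>, and 0 on every other basis state.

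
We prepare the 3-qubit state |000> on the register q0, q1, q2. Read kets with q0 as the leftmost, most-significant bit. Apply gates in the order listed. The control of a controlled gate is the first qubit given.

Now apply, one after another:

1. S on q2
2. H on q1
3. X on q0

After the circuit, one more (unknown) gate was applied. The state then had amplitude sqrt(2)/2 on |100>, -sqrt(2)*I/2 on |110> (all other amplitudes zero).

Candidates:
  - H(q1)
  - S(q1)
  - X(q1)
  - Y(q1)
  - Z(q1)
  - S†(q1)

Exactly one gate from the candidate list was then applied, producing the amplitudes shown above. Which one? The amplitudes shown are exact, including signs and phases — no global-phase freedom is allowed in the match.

It was S†(q1) that produced the state shown.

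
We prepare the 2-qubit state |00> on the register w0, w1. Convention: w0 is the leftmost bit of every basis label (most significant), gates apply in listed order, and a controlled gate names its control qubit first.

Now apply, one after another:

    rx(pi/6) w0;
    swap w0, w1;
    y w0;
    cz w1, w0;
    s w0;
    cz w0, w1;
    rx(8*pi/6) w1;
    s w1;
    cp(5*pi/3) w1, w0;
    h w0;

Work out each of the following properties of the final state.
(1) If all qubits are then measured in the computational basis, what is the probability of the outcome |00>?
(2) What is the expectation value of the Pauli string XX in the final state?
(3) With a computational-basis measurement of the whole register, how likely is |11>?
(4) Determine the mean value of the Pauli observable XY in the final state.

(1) A full measurement returns |00> with probability 1/4.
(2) The expectation value of XX is 1/2.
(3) A full measurement returns |11> with probability 1/4.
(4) The observable XY averages to -sqrt(3)/2.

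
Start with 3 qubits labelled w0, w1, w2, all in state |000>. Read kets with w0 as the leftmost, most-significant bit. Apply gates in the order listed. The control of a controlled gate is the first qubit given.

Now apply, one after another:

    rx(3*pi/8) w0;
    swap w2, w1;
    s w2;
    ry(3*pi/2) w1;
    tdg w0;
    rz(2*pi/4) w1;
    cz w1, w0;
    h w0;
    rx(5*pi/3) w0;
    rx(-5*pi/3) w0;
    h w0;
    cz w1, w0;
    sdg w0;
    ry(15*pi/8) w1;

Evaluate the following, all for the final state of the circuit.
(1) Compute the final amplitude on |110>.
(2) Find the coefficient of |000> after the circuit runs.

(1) |110> carries amplitude sqrt(4 - 2*sqrt(2))/8 + 1/4 - I*sqrt(2*sqrt(2) + 4)/8 + I/4 in the final state. Key observation: the block from step 7 through step 12 cancels to the identity and can be dropped.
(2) |000> carries amplitude sqrt(2)*exp(-I*pi/4)*cos(pi/16)*cos(3*pi/16)/2 - sqrt(2)*exp(I*pi/4)*sin(pi/16)*cos(3*pi/16)/2 in the final state.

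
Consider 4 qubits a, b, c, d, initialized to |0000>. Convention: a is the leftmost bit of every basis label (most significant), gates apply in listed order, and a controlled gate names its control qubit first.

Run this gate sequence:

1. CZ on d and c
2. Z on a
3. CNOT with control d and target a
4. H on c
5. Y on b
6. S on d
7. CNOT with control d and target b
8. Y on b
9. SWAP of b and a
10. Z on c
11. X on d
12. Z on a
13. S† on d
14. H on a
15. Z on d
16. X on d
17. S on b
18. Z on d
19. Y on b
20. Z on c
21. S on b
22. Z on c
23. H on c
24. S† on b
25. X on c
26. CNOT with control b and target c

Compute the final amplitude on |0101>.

The final state's coefficient on |0101> equals 0.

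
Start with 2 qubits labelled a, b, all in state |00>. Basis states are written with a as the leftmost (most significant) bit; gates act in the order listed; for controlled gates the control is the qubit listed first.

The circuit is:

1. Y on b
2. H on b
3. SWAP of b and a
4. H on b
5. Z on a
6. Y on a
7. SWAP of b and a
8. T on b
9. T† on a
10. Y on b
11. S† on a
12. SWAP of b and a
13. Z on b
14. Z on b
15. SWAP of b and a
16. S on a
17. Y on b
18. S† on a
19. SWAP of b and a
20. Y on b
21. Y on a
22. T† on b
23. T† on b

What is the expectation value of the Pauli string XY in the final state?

In the final state, XY has expectation -1/2. Key observation: the block from step 10 through step 17 cancels to the identity and can be dropped.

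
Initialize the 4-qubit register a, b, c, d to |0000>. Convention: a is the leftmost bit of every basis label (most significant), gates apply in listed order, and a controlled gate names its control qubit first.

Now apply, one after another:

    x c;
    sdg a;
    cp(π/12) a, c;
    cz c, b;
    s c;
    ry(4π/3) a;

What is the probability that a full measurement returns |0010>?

The probability of measuring |0010> is 1/4.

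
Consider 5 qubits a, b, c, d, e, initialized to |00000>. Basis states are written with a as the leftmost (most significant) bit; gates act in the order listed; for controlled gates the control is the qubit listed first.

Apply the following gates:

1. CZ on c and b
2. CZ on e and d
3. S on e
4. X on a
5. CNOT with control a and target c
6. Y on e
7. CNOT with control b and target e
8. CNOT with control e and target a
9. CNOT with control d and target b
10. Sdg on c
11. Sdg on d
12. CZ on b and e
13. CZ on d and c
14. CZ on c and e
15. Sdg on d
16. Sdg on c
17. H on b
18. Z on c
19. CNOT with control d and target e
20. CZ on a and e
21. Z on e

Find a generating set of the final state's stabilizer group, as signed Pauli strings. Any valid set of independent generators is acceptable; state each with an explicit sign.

The final state is stabilized by the group generated by +IXIII, +ZIIII, -IIZII, +IIIZI, -IIIIZ; other independent generating sets are equally valid.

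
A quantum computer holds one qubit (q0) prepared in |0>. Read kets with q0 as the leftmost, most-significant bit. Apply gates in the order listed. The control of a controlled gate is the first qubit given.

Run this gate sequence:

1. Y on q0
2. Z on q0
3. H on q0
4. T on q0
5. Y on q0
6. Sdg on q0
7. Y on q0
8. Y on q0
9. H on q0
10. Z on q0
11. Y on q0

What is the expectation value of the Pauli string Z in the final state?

The expectation value of Z is sqrt(2)/2.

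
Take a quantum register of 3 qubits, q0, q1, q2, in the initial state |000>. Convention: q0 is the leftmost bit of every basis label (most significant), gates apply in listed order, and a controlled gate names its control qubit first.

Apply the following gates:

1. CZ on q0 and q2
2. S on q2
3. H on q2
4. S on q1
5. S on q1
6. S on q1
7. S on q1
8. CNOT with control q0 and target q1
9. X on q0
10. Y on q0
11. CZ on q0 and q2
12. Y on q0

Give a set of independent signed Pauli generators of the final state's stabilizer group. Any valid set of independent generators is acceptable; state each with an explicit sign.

The final state is stabilized by the group generated by +IIX, -ZII, +IZI; other independent generating sets are equally valid. Key observation: the block from step 4 through step 7 cancels to the identity and can be dropped.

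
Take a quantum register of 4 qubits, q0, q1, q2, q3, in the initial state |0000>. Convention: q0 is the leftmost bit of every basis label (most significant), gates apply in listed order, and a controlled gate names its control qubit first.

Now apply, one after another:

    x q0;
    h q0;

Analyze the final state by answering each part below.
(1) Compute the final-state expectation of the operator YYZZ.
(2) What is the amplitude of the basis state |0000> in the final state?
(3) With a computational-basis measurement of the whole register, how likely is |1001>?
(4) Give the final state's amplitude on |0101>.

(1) The expectation value of YYZZ is 0.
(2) |0000> carries amplitude sqrt(2)/2 in the final state.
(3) A full measurement returns |1001> with probability 0.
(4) The amplitude on |0101> is 0.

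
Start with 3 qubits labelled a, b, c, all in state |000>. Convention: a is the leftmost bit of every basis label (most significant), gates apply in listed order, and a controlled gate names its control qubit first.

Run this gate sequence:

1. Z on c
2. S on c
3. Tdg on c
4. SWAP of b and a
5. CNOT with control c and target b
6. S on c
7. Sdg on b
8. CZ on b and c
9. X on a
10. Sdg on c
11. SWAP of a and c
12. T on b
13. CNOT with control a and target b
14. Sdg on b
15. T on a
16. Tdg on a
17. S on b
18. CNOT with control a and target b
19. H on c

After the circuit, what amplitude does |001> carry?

The final state's coefficient on |001> equals -sqrt(2)/2. Key observation: gates 13-18 undo each other exactly, leaving only the rest of the circuit to track.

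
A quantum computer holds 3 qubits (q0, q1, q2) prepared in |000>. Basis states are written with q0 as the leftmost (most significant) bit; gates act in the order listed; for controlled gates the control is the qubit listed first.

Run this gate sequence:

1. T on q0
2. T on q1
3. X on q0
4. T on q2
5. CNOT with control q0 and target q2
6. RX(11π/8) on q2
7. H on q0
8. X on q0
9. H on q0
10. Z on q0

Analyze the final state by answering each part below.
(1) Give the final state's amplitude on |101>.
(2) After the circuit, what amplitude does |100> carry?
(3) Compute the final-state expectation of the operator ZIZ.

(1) The final state's coefficient on |101> equals -cos(5*pi/16). Key observation: steps 7-10 multiply out to the identity, so the circuit reduces to the remaining gates.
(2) The final state's coefficient on |100> equals -I*sin(5*pi/16).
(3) In the final state, ZIZ has expectation -sqrt(2 - sqrt(2))/2.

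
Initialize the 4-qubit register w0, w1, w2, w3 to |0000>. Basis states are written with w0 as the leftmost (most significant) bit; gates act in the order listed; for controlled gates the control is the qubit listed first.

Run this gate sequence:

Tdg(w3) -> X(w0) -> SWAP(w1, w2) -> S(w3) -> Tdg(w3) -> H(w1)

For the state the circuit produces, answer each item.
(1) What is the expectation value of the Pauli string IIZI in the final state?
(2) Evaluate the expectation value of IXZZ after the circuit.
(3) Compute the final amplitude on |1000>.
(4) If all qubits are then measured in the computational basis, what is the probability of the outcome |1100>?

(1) The observable IIZI averages to 1.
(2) In the final state, IXZZ has expectation 1.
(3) The amplitude on |1000> is sqrt(2)/2.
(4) Outcome |1100> occurs with probability 1/2.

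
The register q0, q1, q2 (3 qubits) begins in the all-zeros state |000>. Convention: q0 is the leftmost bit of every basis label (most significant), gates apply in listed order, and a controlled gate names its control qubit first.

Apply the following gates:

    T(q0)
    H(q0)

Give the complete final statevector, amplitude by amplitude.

The final amplitudes are sqrt(2)/2 on |000>, sqrt(2)/2 on |100>, and 0 on every other basis state.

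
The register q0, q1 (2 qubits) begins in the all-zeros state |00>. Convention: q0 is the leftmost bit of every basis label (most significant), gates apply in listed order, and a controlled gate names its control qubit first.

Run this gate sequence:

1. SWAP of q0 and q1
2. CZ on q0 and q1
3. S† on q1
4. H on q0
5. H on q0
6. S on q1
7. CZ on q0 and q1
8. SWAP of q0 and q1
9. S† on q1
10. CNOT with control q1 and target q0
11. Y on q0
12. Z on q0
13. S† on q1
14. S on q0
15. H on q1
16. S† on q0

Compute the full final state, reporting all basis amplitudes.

The resulting statevector has amplitude 0 on |00>, 0 on |01>, -sqrt(2)*I/2 on |10>, -sqrt(2)*I/2 on |11>.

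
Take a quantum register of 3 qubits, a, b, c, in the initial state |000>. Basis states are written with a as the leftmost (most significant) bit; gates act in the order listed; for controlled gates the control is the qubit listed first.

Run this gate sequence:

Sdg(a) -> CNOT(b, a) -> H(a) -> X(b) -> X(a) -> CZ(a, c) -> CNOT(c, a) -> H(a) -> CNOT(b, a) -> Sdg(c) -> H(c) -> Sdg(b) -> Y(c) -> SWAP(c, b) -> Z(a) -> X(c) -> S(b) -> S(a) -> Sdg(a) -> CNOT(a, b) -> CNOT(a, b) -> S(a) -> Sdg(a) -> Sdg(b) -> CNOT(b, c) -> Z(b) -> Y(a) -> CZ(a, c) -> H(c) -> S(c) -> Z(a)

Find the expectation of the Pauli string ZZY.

In the final state, ZZY has expectation 1. Key observation: steps 17-24 multiply out to the identity, so the circuit reduces to the remaining gates.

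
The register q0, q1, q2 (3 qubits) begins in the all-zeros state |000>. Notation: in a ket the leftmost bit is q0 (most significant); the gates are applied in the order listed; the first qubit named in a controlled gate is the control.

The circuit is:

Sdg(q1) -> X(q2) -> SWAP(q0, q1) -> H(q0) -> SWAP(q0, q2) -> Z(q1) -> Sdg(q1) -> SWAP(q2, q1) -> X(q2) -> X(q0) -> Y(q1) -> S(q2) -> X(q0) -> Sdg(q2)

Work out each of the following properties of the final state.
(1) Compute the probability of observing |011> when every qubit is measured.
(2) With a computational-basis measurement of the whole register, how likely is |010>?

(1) Outcome |011> occurs with probability 0.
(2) Outcome |010> occurs with probability 0.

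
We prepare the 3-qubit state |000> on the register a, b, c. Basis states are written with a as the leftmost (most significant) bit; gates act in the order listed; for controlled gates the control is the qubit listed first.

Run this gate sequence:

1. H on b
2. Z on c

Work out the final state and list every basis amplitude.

The final amplitudes are sqrt(2)/2 on |000>, sqrt(2)/2 on |010>, and 0 on every other basis state.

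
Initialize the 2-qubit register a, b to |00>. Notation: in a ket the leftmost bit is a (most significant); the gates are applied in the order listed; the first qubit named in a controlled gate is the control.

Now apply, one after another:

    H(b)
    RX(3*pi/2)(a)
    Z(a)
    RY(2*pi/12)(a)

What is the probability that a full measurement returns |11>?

A full measurement returns |11> with probability 1/4.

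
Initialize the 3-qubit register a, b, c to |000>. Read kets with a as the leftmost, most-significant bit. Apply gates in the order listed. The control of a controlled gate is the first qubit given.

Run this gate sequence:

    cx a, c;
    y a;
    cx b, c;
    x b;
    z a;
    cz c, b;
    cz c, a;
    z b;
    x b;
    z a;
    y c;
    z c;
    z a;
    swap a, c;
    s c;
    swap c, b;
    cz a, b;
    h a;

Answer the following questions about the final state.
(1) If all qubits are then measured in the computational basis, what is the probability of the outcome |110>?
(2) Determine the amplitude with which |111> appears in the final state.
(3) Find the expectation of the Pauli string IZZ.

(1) Outcome |110> occurs with probability 1/2.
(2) The amplitude on |111> is 0.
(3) The expectation value of IZZ is -1.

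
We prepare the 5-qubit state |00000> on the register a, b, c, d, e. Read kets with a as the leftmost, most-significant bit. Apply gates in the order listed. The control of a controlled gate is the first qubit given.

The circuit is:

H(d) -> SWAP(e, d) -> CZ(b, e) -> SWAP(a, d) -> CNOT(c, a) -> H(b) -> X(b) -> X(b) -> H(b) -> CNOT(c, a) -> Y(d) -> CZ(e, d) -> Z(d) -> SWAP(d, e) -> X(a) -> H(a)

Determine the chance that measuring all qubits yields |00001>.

The probability of measuring |00001> is 1/4. Key observation: steps 5-10 multiply out to the identity, so the circuit reduces to the remaining gates.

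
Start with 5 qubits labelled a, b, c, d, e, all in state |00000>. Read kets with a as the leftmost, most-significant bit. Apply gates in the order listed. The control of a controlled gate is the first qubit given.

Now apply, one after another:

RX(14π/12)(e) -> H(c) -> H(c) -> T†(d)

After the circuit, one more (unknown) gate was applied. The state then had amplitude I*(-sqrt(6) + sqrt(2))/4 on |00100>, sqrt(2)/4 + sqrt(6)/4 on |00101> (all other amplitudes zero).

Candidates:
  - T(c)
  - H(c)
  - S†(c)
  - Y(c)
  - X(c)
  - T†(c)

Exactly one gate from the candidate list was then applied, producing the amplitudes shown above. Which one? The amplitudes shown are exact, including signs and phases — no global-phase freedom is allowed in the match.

The applied gate was Y(c). Key observation: steps 2-3 multiply out to the identity, so the circuit reduces to the remaining gates.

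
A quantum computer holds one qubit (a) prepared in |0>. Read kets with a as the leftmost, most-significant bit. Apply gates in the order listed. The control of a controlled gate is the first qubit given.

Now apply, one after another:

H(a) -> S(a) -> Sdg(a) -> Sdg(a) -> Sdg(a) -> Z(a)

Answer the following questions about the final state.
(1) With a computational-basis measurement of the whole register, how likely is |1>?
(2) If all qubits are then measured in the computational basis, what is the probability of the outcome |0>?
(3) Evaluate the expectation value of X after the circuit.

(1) The probability of measuring |1> is 1/2.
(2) Outcome |0> occurs with probability 1/2.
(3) The observable X averages to 1.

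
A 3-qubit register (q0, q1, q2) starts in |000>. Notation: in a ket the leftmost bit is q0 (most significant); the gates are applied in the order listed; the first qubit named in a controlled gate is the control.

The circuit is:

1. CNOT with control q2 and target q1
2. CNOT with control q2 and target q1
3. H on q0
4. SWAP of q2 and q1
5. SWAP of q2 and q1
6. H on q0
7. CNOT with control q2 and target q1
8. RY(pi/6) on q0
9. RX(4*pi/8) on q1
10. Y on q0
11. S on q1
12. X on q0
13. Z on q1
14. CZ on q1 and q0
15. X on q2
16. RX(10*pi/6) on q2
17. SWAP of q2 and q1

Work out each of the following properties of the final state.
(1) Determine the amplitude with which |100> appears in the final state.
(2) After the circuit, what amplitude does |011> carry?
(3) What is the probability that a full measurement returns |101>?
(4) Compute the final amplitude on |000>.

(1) The amplitude on |100> is 1/8 - sqrt(3)/8. Key observation: steps 2-7 multiply out to the identity, so the circuit reduces to the remaining gates.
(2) The final state's coefficient on |011> equals I*(sqrt(3) + 3)/8.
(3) A full measurement returns |101> with probability 1/16 - sqrt(3)/32.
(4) The final state's coefficient on |000> equals 1/8 + sqrt(3)/8.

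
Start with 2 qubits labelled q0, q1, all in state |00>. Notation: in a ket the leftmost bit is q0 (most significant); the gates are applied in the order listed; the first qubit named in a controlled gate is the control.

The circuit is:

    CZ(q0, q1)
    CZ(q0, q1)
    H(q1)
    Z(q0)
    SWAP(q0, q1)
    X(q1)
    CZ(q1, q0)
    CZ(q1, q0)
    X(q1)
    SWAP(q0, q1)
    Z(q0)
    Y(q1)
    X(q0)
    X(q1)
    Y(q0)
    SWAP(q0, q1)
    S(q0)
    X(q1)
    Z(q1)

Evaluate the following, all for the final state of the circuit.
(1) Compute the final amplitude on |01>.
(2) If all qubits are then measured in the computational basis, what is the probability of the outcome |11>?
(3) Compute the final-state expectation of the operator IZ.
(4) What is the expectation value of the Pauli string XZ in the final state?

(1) |01> carries amplitude -sqrt(2)/2 in the final state.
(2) The probability of measuring |11> is 1/2.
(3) The observable IZ averages to -1.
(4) The observable XZ averages to 0.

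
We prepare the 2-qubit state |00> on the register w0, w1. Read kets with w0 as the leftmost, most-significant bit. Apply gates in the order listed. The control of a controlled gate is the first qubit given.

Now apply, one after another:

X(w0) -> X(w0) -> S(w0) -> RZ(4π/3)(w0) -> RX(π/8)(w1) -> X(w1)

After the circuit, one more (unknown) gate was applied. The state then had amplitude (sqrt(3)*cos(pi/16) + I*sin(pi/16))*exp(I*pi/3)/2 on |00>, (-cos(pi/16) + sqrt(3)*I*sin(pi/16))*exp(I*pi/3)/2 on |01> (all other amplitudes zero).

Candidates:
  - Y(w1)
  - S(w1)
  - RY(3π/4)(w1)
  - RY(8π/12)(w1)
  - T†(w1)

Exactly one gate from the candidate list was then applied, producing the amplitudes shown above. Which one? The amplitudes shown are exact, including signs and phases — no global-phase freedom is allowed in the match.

It was RY(8π/12)(w1) that produced the state shown. Key observation: the block from step 1 through step 2 cancels to the identity and can be dropped.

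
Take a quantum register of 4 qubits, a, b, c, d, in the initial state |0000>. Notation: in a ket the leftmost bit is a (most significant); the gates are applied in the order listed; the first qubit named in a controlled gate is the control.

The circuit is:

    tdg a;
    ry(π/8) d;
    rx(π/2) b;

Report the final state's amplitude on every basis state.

The final amplitudes are sqrt(2)*cos(pi/16)/2 on |0000>, sqrt(2)*sin(pi/16)/2 on |0001>, -sqrt(2)*I*cos(pi/16)/2 on |0100>, -sqrt(2)*I*sin(pi/16)/2 on |0101>, and 0 on every other basis state.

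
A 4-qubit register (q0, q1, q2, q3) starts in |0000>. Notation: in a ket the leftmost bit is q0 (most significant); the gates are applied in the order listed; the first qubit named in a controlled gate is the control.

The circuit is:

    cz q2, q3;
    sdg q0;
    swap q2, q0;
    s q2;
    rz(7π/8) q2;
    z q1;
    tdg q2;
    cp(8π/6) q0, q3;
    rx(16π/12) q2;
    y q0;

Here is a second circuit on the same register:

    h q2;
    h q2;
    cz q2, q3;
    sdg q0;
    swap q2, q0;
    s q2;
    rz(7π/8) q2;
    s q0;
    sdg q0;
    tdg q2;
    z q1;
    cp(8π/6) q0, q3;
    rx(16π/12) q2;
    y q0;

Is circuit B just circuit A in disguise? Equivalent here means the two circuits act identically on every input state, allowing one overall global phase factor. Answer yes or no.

Yes — the two circuits implement the same unitary up to a global phase.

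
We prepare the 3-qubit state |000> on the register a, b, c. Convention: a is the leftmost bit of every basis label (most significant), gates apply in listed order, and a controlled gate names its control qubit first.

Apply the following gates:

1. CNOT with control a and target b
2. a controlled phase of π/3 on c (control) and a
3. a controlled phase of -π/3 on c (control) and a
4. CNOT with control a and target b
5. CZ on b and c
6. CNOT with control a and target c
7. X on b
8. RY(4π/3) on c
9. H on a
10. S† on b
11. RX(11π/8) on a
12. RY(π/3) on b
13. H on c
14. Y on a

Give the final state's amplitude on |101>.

The final state's coefficient on |101> equals -sqrt(3)*cos(5*pi/16)/8 - cos(5*pi/16)/8 - sqrt(3)*I*sin(5*pi/16)/8 - I*sin(5*pi/16)/8.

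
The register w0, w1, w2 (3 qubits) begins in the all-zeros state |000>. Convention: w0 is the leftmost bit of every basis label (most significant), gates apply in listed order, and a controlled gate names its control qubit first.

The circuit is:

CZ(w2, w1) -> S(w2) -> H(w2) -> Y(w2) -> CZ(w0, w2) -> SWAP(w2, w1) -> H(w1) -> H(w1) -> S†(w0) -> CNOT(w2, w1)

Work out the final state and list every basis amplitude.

After the circuit, the state carries amplitude -sqrt(2)*I/2 on |000>, sqrt(2)*I/2 on |010>, and 0 on every other basis state.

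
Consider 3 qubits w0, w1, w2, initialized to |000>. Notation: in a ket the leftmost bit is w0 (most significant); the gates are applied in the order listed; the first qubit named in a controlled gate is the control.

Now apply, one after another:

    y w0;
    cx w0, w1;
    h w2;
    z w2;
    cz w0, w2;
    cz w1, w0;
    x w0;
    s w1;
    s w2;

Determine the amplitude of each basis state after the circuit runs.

The resulting statevector has amplitude sqrt(2)/2 on |010>, sqrt(2)*I/2 on |011>, and 0 on every other basis state.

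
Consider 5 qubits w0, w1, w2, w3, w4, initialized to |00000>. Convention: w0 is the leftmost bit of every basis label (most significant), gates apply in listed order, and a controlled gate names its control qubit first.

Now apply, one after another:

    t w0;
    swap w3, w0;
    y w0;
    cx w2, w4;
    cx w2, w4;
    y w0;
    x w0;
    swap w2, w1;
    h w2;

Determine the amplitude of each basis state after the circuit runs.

After the circuit, the state carries amplitude sqrt(2)/2 on |10000>, sqrt(2)/2 on |10100>, and 0 on every other basis state. Key observation: steps 3-6 multiply out to the identity, so the circuit reduces to the remaining gates.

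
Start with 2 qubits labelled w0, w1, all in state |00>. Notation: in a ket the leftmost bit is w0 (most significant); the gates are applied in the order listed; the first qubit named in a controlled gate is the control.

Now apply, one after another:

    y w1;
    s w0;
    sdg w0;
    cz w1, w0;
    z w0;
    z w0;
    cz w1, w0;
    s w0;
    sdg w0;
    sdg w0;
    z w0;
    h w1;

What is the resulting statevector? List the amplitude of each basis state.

The resulting statevector has amplitude sqrt(2)*I/2 on |00>, -sqrt(2)*I/2 on |01>, 0 on |10>, 0 on |11>. Key observation: gates 2-9 undo each other exactly, leaving only the rest of the circuit to track.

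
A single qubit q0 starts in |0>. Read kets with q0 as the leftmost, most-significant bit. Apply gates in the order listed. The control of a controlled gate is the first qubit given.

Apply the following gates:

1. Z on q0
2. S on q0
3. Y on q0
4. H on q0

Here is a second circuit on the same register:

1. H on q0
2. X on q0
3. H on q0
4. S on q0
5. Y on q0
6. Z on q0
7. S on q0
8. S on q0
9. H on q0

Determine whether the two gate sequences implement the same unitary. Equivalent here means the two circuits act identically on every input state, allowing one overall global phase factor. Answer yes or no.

Yes — the two circuits implement the same unitary up to a global phase.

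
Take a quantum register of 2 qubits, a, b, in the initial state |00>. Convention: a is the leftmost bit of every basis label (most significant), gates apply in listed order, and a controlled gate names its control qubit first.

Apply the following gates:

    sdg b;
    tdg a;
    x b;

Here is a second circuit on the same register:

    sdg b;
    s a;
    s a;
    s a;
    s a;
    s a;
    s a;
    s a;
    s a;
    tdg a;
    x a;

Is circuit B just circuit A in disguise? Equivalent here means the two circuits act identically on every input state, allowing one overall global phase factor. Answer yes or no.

No: there is an input state on which the two circuits produce genuinely different outputs (not merely differing by a phase).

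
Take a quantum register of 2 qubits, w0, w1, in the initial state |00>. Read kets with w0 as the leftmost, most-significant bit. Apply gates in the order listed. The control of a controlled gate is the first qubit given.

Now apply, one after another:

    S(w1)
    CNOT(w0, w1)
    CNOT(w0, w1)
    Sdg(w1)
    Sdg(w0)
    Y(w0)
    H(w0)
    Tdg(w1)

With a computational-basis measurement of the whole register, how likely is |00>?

A full measurement returns |00> with probability 1/2. Key observation: steps 1-4 multiply out to the identity, so the circuit reduces to the remaining gates.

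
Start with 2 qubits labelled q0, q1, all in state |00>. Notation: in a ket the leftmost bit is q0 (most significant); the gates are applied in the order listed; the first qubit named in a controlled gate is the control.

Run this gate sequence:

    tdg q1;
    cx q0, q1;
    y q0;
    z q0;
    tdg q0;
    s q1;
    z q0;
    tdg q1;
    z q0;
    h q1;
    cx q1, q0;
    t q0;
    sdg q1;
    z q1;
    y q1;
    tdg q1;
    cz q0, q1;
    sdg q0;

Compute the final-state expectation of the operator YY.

The expectation value of YY is 1.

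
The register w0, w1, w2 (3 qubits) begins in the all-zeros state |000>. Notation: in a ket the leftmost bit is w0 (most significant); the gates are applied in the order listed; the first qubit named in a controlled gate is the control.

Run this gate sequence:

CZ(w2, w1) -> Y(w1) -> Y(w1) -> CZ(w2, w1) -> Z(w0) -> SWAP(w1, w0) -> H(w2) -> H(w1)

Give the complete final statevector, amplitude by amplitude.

The resulting statevector has amplitude 1/2 on |000>, 1/2 on |001>, 1/2 on |010>, 1/2 on |011>, 0 on |100>, 0 on |101>, 0 on |110>, 0 on |111>. Key observation: steps 1-4 multiply out to the identity, so the circuit reduces to the remaining gates.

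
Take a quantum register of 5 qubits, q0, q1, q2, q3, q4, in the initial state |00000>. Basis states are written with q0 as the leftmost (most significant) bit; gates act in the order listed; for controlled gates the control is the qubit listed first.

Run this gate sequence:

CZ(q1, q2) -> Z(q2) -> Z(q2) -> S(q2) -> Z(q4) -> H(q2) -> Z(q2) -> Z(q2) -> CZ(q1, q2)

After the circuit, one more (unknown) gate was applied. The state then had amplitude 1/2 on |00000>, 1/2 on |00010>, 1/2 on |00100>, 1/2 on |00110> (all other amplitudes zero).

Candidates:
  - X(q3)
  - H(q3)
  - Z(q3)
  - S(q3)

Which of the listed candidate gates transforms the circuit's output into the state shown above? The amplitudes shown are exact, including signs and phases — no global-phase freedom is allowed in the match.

The applied gate was H(q3).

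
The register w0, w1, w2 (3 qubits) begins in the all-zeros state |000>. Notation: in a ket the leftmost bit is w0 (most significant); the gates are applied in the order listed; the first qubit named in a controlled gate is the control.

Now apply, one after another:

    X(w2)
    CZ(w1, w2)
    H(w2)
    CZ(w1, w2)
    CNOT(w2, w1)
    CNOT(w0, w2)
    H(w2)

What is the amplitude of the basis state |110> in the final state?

The amplitude on |110> is 0.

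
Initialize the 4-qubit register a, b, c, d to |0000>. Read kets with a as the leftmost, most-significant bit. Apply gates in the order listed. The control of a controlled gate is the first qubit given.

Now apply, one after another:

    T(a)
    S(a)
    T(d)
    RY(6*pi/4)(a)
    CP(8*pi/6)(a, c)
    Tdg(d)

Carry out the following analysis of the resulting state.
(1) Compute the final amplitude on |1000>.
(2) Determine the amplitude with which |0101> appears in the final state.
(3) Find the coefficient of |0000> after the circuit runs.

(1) |1000> carries amplitude sqrt(2)/2 in the final state.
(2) The amplitude on |0101> is 0.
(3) The amplitude on |0000> is -sqrt(2)/2.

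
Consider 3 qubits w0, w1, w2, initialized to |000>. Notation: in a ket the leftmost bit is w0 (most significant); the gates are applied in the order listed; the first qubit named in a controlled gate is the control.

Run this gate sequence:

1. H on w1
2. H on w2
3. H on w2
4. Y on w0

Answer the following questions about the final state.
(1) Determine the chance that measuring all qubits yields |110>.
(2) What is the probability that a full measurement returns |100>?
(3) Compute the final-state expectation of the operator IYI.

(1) A full measurement returns |110> with probability 1/2. Key observation: the block from step 2 through step 3 cancels to the identity and can be dropped.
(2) Outcome |100> occurs with probability 1/2.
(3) The expectation value of IYI is 0.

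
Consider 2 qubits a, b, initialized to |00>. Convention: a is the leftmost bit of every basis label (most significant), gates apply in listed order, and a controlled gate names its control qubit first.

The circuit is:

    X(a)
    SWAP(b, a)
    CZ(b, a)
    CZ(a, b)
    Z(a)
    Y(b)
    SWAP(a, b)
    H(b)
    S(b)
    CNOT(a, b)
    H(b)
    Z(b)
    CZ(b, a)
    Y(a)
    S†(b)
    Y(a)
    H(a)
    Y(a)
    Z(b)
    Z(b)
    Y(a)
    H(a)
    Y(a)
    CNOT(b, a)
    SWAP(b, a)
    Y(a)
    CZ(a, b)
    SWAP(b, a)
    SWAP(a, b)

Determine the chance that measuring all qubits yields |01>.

The probability of measuring |01> is 0.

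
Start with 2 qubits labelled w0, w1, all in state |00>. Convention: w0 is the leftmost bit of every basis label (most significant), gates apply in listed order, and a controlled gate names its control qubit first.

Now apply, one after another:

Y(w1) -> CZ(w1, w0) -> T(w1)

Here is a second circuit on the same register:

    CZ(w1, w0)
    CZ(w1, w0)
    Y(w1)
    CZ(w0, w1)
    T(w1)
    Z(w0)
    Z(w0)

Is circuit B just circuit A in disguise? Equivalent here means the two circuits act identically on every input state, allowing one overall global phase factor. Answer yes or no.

Yes, they are equivalent — the unitaries differ by at most a global phase.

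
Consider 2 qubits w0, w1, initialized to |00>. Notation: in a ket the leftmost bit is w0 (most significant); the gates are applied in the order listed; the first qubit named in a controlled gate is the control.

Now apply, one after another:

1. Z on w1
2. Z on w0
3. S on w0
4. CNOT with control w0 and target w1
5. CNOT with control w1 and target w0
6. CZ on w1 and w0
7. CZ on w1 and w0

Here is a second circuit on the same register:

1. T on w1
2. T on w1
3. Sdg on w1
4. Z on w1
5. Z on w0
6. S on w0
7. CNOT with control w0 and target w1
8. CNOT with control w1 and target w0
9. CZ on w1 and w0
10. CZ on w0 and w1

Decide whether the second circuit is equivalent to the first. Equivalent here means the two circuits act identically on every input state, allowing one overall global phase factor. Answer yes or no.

Yes — the two circuits implement the same unitary up to a global phase.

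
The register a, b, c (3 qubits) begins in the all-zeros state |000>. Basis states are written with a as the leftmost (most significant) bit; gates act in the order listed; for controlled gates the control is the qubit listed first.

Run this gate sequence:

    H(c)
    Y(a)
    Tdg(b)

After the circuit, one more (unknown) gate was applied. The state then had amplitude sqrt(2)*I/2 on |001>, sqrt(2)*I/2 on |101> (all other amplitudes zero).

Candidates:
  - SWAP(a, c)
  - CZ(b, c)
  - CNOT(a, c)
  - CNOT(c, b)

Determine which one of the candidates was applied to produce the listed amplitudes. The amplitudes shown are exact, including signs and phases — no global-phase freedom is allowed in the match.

It was SWAP(a, c) that produced the state shown.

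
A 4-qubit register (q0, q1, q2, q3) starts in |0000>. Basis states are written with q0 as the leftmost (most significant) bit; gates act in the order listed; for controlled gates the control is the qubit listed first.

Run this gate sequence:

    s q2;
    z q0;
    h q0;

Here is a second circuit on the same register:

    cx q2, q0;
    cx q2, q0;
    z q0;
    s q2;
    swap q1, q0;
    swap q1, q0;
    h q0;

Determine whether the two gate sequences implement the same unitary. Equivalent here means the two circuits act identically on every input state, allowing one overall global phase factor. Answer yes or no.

Yes — the two circuits implement the same unitary up to a global phase.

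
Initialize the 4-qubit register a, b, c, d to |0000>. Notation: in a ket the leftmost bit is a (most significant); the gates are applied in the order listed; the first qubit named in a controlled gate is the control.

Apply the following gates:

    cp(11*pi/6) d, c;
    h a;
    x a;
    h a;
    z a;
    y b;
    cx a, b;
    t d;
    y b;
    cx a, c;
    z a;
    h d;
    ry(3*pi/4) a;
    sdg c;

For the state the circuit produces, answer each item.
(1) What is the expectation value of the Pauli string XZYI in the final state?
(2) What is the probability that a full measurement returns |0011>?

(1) In the final state, XZYI has expectation 0. Key observation: the block from step 2 through step 5 cancels to the identity and can be dropped.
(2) The probability of measuring |0011> is 0.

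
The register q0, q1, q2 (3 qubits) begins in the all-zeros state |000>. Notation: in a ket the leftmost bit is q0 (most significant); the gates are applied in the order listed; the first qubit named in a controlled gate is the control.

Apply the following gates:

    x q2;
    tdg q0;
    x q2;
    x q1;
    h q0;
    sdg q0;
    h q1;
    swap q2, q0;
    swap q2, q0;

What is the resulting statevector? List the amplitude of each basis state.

After the circuit, the state carries amplitude 1/2 on |000>, 0 on |001>, -1/2 on |010>, 0 on |011>, -I/2 on |100>, 0 on |101>, I/2 on |110>, 0 on |111>.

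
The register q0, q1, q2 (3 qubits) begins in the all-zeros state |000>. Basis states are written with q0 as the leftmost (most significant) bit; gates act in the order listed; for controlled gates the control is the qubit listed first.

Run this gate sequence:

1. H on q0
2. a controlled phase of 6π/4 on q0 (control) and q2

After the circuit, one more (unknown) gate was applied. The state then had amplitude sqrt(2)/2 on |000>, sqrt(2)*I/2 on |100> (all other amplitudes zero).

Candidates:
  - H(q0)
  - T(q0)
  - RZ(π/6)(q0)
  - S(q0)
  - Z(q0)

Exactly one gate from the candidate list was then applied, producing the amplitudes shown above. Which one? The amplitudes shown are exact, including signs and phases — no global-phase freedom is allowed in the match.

The unique candidate consistent with the amplitudes is S(q0).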